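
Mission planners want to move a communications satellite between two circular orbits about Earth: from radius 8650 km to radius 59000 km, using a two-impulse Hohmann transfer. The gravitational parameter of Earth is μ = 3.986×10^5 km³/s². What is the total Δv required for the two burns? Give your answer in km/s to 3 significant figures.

Transfer-ellipse semi-major axis a_t = (r₁ + r₂)/2 = (8650 + 59000)/2 = 33825 km.
At r₁ the circular-orbit speed is v₁ = √(μ/r₁) = 6.788 km/s.
Transfer-orbit speed at r₁ (vis-viva equation): v_p = √[μ(2/r₁ − 1/a_t)] = 8.965 km/s.
First burn Δv₁ = |v_p − v₁| = 2.177 km/s.
At r₂, v₂ = √(μ/r₂) = 2.599 km/s.
Transfer-orbit speed at r₂: v_a = √[μ(2/r₂ − 1/a_t)] = 1.314 km/s.
Second burn Δv₂ = |v₂ − v_a| = 1.285 km/s.
Δv = Δv₁ + Δv₂ = 2.177 + 1.285 = 3.462 km/s.

Δv = 3.46 km/s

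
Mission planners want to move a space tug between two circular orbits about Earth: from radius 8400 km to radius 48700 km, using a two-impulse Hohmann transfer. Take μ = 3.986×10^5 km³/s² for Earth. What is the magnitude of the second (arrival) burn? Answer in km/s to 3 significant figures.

Δv₂ = 1.31 km/s

The Hohmann ellipse has a_t = (r₁ + r₂)/2 = 28550 km.
On the circular orbit at r = 48700 km, v_c = √(μ/r) = 2.861 km/s.
Vis-viva on the transfer ellipse at r = 48700 km gives v_t = √[μ(2/r − 1/a_t)] = 1.552 km/s.
Δv₂ = |v_t − v_c| = |1.552 − 2.861| = 1.309 km/s.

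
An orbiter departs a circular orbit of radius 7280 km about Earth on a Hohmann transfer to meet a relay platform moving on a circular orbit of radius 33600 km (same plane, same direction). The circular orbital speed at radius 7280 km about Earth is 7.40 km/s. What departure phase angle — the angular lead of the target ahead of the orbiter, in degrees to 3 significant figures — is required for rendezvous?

From the circular-orbit relation v² = μ/r at r = 7280 km: μ = v²r = (7.40)² × 7280 = 3.98653×10^5 km³/s².
Transfer-ellipse semi-major axis a_t = (r₁ + r₂)/2 = (7280 + 33600)/2 = 20440 km.
The half-period of the transfer ellipse is t = π√(a_t³/μ) = 14540 s.
The target's mean motion on its circular orbit is ω₂ = √(μ/r₂³) = 1.0252×10^-4 rad/s.
Angle swept by the target during transfer: ω₂·t = 1.4906 rad = 85.41°.
The orbiter traverses 180° on the transfer ellipse, so the target must lead by 180° − 85.41° = 94.6°.

φ = 94.6°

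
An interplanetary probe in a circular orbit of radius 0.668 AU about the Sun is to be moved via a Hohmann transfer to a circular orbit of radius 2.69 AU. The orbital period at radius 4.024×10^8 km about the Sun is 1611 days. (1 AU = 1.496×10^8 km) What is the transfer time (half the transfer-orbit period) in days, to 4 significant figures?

From Kepler's third law T² = 4π²r³/μ at r = 4.024×10^8 km, T = 1611 days = 1611 × 86400 s = 1.391904×10^8 s: μ = 4π²r³/T² = 1.32775×10^11 km³/s².
In km: r₁ = 0.668 × 1.496×10^8 = 9.99328×10^7 km; r₂ = 2.69 × 1.496×10^8 = 4.02424×10^8 km.
The Hohmann ellipse has a_t = (r₁ + r₂)/2 = 2.511784×10^8 km.
Transfer time t = π√(a_t³/μ) = π√((2.511784×10^8)³ / 1.32775×10^11) = 3.432×10^7 s.
Converting: 3.432×10^7 s ÷ 86400 s/day = 397.2 days.

t = 397.2 days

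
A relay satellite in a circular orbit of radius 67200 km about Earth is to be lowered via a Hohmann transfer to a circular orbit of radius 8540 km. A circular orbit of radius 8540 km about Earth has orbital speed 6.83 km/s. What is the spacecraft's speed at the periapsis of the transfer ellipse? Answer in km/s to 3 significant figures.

From the circular-orbit relation v² = μ/r at r = 8540 km: μ = v²r = (6.83)² × 8540 = 3.98382×10^5 km³/s².
Transfer-ellipse semi-major axis a_t = (r₁ + r₂)/2 = (67200 + 8540)/2 = 37870 km.
At periapsis, r = 8540 km.
Vis-viva: v = √[μ(2/r − 1/a_t)] = √[3.98382×10^5 × (2/8540 − 1/37870)] = 9.098 km/s.

v = 9.10 km/s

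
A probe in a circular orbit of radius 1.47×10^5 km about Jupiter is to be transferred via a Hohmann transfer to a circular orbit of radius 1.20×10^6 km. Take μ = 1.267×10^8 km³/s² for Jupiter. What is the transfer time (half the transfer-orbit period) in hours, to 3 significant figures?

t = 42.9 hours

Semi-major axis of the transfer orbit: a_t = (1.470×10^5 + 1.200×10^6)/2 = 6.735×10^5 km.
By Kepler's third law the transfer-orbit period is T = 2π√(a_t³/μ), so t = T/2 = 1.543×10^5 s.
Converting: 1.543×10^5 s ÷ 3600 s/hour = 42.9 hours.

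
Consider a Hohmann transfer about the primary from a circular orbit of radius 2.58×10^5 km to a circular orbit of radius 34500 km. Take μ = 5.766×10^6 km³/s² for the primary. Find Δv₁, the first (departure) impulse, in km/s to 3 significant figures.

Transfer-ellipse semi-major axis a_t = (r₁ + r₂)/2 = (2.580×10^5 + 34500)/2 = 1.4625×10^5 km.
On the circular orbit at r = 2.580×10^5 km, v_c = √(μ/r) = 4.727 km/s.
Vis-viva on the transfer ellipse at r = 2.580×10^5 km gives v_t = √[μ(2/r − 1/a_t)] = 2.296 km/s.
Δv₁ = |v_t − v_c| = |2.296 − 4.727| = 2.431 km/s.

Δv₁ = 2.43 km/s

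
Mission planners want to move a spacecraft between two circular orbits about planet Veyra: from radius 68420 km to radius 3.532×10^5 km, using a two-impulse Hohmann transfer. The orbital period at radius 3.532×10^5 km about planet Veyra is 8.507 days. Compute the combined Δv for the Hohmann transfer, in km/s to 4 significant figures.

From Kepler's third law T² = 4π²r³/μ at r = 3.532×10^5 km, T = 8.507 days = 8.507 × 86400 s = 7.350048×10^5 s: μ = 4π²r³/T² = 3.21989×10^6 km³/s².
Semi-major axis of the transfer orbit: a_t = (68420 + 3.532×10^5)/2 = 2.1081×10^5 km.
Circular speed at r₁: v₁ = √(μ/r₁) = √(3.21989×10^6/68420) = 6.860 km/s.
Transfer-orbit speed at r₁ (vis-viva): v_p = √[μ(2/r₁ − 1/a_t)] = 8.880 km/s.
First burn Δv₁ = |v_p − v₁| = 2.020 km/s.
At r₂, v₂ = √(μ/r₂) = 3.019 km/s.
Transfer-orbit speed at r₂: v_a = √[μ(2/r₂ − 1/a_t)] = 1.720 km/s.
Second burn Δv₂ = |v₂ − v_a| = 1.299 km/s.
Total Δv = Δv₁ + Δv₂ = 3.319 km/s.

Δv = 3.319 km/s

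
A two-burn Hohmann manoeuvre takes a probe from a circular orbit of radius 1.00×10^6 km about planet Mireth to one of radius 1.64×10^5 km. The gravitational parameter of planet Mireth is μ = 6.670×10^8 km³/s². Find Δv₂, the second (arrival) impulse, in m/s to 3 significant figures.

The Hohmann ellipse has a_t = (r₁ + r₂)/2 = 5.820×10^5 km.
Circular speed at r = 1.640×10^5 km: v_c = √(μ/r) = 63.77 km/s.
Transfer-orbit speed at the same r (vis-viva, a = a_t): v_t = √[μ(2/r − 1/a_t)] = 83.59 km/s.
Δv₂ = |v_t − v_c| = |83.59 − 63.77| = 19.82 km/s.

Δv₂ = 19800 m/s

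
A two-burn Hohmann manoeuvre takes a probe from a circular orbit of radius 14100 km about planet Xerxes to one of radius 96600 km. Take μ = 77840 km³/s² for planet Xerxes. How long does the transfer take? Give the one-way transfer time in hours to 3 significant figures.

t = 40.7 hours

Transfer-ellipse semi-major axis a_t = (r₁ + r₂)/2 = (14100 + 96600)/2 = 55350 km.
Transfer time t = π√(a_t³/μ) = π√((55350)³ / 77840) = 1.466×10^5 s.
Converting: 1.466×10^5 s ÷ 3600 s/hour = 40.7 hours.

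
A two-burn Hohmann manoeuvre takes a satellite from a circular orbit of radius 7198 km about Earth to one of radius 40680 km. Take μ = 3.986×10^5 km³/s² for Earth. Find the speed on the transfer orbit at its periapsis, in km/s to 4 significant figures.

v = 9.701 km/s

Semi-major axis of the transfer orbit: a_t = (7198 + 40680)/2 = 23939 km.
The periapsis of the transfer ellipse is at r = 7198 km.
Applying v² = μ(2/r − 1/a_t): v = 9.701 km/s.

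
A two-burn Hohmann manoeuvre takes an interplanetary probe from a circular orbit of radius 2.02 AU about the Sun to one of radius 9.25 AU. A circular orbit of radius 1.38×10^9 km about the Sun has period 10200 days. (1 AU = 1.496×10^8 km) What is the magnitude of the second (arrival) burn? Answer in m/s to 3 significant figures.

Δv₂ = 3940 m/s

From Kepler's third law T² = 4π²r³/μ at r = 1.38×10^9 km, T = 10200 days = 10200 × 86400 s = 8.8128×10^8 s: μ = 4π²r³/T² = 1.33589×10^11 km³/s².
In km: r₁ = 2.02 × 1.496×10^8 = 3.02192×10^8 km; r₂ = 9.25 × 1.496×10^8 = 1.3838×10^9 km.
The Hohmann ellipse has a_t = (r₁ + r₂)/2 = 8.42996×10^8 km.
On the circular orbit at r = 1.3838×10^9 km, v_c = √(μ/r) = 9.8253 km/s.
Vis-viva on the transfer ellipse at r = 1.3838×10^9 km gives v_t = √[μ(2/r − 1/a_t)] = 5.8827 km/s.
Δv₂ = |v_t − v_c| = |5.8827 − 9.8253| = 3.943 km/s.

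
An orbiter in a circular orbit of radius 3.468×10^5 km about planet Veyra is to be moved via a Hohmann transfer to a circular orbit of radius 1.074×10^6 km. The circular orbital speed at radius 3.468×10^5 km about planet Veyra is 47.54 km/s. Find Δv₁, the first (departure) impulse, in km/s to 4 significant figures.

Δv₁ = 10.91 km/s

From the circular-orbit relation v² = μ/r at r = 3.468×10^5 km: μ = v²r = (47.54)² × 3.468×10^5 = 7.83786×10^8 km³/s².
Transfer-ellipse semi-major axis a_t = (r₁ + r₂)/2 = (3.468×10^5 + 1.074×10^6)/2 = 7.104×10^5 km.
On the circular orbit at r = 3.468×10^5 km, v_c = √(μ/r) = 47.54 km/s.
Transfer-orbit speed at the same r (vis-viva, a = a_t): v_t = √[μ(2/r − 1/a_t)] = 58.45 km/s.
Δv₁ = |v_t − v_c| = |58.45 − 47.54| = 10.91 km/s.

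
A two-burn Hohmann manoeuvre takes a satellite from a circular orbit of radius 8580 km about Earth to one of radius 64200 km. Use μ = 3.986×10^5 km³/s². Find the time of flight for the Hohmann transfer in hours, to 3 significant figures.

Semi-major axis of the transfer orbit: a_t = (8580 + 64200)/2 = 36390 km.
By Kepler's third law the transfer-orbit period is T = 2π√(a_t³/μ), so t = T/2 = 34543 s.
Converting: 34543 s ÷ 3600 s/hour = 9.60 hours.

t = 9.60 hours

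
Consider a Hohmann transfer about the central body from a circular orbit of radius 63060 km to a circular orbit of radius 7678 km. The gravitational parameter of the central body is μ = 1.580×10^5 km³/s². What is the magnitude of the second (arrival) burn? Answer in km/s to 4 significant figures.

Δv₂ = 1.521 km/s

Semi-major axis of the transfer orbit: a_t = (63060 + 7678)/2 = 35369 km.
On the circular orbit at r = 7678 km, v_c = √(μ/r) = 4.536 km/s.
Transfer-orbit speed at the same r (vis-viva, a = a_t): v_t = √[μ(2/r − 1/a_t)] = 6.057 km/s.
Δv₂ = |v_t − v_c| = |6.057 − 4.536| = 1.521 km/s.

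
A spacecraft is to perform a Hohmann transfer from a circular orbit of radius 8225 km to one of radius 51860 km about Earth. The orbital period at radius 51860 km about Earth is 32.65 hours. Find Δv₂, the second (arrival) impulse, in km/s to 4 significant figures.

From Kepler's third law T² = 4π²r³/μ at r = 51860 km, T = 32.65 hours = 32.65 × 3600 s = 1.1754×10^5 s: μ = 4π²r³/T² = 3.98553×10^5 km³/s².
Semi-major axis of the transfer orbit: a_t = (8225 + 51860)/2 = 30042.5 km.
On the circular orbit at r = 51860 km, v_c = √(μ/r) = 2.7722 km/s.
Transfer-orbit speed at the same r (vis-viva, a = a_t): v_t = √[μ(2/r − 1/a_t)] = 1.4505 km/s.
Δv₂ = |v_t − v_c| = |1.4505 − 2.7722| = 1.322 km/s.

Δv₂ = 1.322 km/s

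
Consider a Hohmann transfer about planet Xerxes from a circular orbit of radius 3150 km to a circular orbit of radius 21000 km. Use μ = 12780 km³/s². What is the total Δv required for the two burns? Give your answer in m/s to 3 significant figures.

Δv = 1020 m/s

The Hohmann ellipse has a_t = (r₁ + r₂)/2 = 12075 km.
Circular speed at r₁: v₁ = √(μ/r₁) = √(12780/3150) = 2.0142 km/s.
On the transfer ellipse at r₁, v² = μ(2/r − 1/a) gives v_p = √[μ(2/r₁ − 1/a_t)] = 2.6563 km/s.
First burn Δv₁ = |v_p − v₁| = 0.6421 km/s.
Circular speed at r₂: v₂ = √(μ/r₂) = 0.7801 km/s.
Transfer-orbit speed at r₂: v_a = √[μ(2/r₂ − 1/a_t)] = 0.3984 km/s.
Second burn Δv₂ = |v₂ − v_a| = 0.3817 km/s.
Total Δv = Δv₁ + Δv₂ = 1.024 km/s.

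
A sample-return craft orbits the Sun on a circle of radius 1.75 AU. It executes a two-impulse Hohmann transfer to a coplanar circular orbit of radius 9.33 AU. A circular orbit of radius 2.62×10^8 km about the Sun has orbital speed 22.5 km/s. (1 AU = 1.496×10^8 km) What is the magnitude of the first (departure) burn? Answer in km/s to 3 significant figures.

Δv₁ = 6.70 km/s

From the circular-orbit relation v² = μ/r at r = 2.62×10^8 km: μ = v²r = (22.5)² × 2.62×10^8 = 1.32638×10^11 km³/s².
In km: r₁ = 1.75 × 1.496×10^8 = 2.618×10^8 km; r₂ = 9.33 × 1.496×10^8 = 1.395768×10^9 km.
Transfer-ellipse semi-major axis a_t = (r₁ + r₂)/2 = (2.618×10^8 + 1.395768×10^9)/2 = 8.28784×10^8 km.
Circular speed at r = 2.618×10^8 km: v_c = √(μ/r) = 22.5086 km/s.
Vis-viva on the transfer ellipse at r = 2.618×10^8 km gives v_t = √[μ(2/r − 1/a_t)] = 29.2102 km/s.
Δv₁ = |v_t − v_c| = |29.2102 − 22.5086| = 6.702 km/s.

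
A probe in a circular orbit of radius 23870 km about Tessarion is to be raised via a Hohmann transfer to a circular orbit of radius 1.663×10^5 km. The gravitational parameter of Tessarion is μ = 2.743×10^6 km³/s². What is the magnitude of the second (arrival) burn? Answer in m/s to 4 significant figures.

Transfer-ellipse semi-major axis a_t = (r₁ + r₂)/2 = (23870 + 1.663×10^5)/2 = 95085 km.
On the circular orbit at r = 1.663×10^5 km, v_c = √(μ/r) = 4.061 km/s.
Vis-viva on the transfer ellipse at r = 1.663×10^5 km gives v_t = √[μ(2/r − 1/a_t)] = 2.035 km/s.
Δv₂ = |v_t − v_c| = |2.035 − 4.061| = 2.026 km/s.

Δv₂ = 2026 m/s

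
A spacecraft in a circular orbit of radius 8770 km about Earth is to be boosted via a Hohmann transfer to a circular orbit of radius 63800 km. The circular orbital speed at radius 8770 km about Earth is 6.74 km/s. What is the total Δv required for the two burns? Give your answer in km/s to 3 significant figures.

Δv = 3.47 km/s

From the circular-orbit relation v² = μ/r at r = 8770 km: μ = v²r = (6.74)² × 8770 = 3.98400×10^5 km³/s².
Transfer-ellipse semi-major axis a_t = (r₁ + r₂)/2 = (8770 + 63800)/2 = 36285 km.
At r₁ the circular-orbit speed is v₁ = √(μ/r₁) = 6.7400 km/s.
Transfer-orbit speed at r₁ (v² = μ(2/r − 1/a)): v_p = √[μ(2/r₁ − 1/a_t)] = 8.9373 km/s.
First burn Δv₁ = |v_p − v₁| = 2.1973 km/s.
Circular speed at r₂: v₂ = √(μ/r₂) = 2.4989 km/s.
Transfer-orbit speed at r₂: v_a = √[μ(2/r₂ − 1/a_t)] = 1.2285 km/s.
Second burn Δv₂ = |v₂ − v_a| = 1.2704 km/s.
Δv = Δv₁ + Δv₂ = 2.1973 + 1.2704 = 3.468 km/s.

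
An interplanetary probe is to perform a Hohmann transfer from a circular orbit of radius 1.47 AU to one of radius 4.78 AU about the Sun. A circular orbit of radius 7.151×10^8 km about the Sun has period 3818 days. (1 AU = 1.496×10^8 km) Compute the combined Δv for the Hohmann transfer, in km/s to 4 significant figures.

From Kepler's third law T² = 4π²r³/μ at r = 7.151×10^8 km, T = 3818 days = 3818 × 86400 s = 3.298752×10^8 s: μ = 4π²r³/T² = 1.32666×10^11 km³/s².
In km: r₁ = 1.47 × 1.496×10^8 = 2.19912×10^8 km; r₂ = 4.78 × 1.496×10^8 = 7.15088×10^8 km.
Semi-major axis of the transfer orbit: a_t = (2.19912×10^8 + 7.15088×10^8)/2 = 4.675×10^8 km.
Circular speed at r₁: v₁ = √(μ/r₁) = √(1.32666×10^11/2.19912×10^8) = 24.562 km/s.
On the transfer ellipse at r₁, vis-viva gives v_p = √[μ(2/r₁ − 1/a_t)] = 30.377 km/s.
First burn Δv₁ = |v_p − v₁| = 5.815 km/s.
At r₂, v₂ = √(μ/r₂) = 13.621 km/s.
Transfer-orbit speed at r₂: v_a = √[μ(2/r₂ − 1/a_t)] = 9.3419 km/s.
Second burn Δv₂ = |v₂ − v_a| = 4.279 km/s.
Δv = Δv₁ + Δv₂ = 5.815 + 4.279 = 10.09 km/s.

Δv = 10.09 km/s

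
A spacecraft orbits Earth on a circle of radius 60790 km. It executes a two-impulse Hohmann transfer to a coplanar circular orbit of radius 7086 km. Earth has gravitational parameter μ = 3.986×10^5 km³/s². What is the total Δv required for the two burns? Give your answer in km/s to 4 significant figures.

The Hohmann ellipse has a_t = (r₁ + r₂)/2 = 33938 km.
At r₁ the circular-orbit speed is v₁ = √(μ/r₁) = 2.5607 km/s.
On the transfer ellipse at r₁, vis-viva gives v_a = √[μ(2/r₁ − 1/a_t)] = 1.1701 km/s.
First burn Δv₁ = |v_a − v₁| = 1.3906 km/s.
Circular speed at r₂: v₂ = √(μ/r₂) = 7.500118 km/s.
Transfer-orbit speed at r₂: v_p = √[μ(2/r₂ − 1/a_t)] = 10.03786 km/s.
Second burn Δv₂ = |v₂ − v_p| = 2.5377 km/s.
Δv = Δv₁ + Δv₂ = 1.3906 + 2.5377 = 3.928 km/s.

Δv = 3.928 km/s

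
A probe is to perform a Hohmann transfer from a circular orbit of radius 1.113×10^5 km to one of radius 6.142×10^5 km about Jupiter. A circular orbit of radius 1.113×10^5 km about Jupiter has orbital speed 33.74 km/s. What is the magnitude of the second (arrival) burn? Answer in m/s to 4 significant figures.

Δv₂ = 6407 m/s

From the circular-orbit relation v² = μ/r at r = 1.113×10^5 km: μ = v²r = (33.74)² × 1.113×10^5 = 1.26703×10^8 km³/s².
Semi-major axis of the transfer orbit: a_t = (1.113×10^5 + 6.142×10^5)/2 = 3.6275×10^5 km.
On the circular orbit at r = 6.142×10^5 km, v_c = √(μ/r) = 14.363 km/s.
Vis-viva on the transfer ellipse at r = 6.142×10^5 km gives v_t = √[μ(2/r − 1/a_t)] = 7.9558 km/s.
Δv₂ = |v_t − v_c| = |7.9558 − 14.363| = 6.407 km/s.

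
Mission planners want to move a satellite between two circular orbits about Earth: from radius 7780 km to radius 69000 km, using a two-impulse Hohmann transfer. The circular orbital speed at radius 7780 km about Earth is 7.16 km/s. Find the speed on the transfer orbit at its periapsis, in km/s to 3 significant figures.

From the circular-orbit relation v² = μ/r at r = 7780 km: μ = v²r = (7.16)² × 7780 = 3.98846×10^5 km³/s².
Transfer-ellipse semi-major axis a_t = (r₁ + r₂)/2 = (7780 + 69000)/2 = 38390 km.
At periapsis, r = 7780 km.
Applying v² = μ(2/r − 1/a_t): v = 9.599 km/s.

v = 9.60 km/s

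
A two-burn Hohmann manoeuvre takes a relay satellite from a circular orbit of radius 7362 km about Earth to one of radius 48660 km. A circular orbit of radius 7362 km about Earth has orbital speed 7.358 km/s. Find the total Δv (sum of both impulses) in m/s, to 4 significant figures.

Δv = 3735 m/s

From the circular-orbit relation v² = μ/r at r = 7362 km: μ = v²r = (7.358)² × 7362 = 3.98580×10^5 km³/s².
The Hohmann ellipse has a_t = (r₁ + r₂)/2 = 28011 km.
Circular speed at r₁: v₁ = √(μ/r₁) = √(3.98580×10^5/7362) = 7.358 km/s.
Transfer-orbit speed at r₁ (vis-viva): v_p = √[μ(2/r₁ − 1/a_t)] = 9.698 km/s.
First burn Δv₁ = |v_p − v₁| = 2.340 km/s.
At r₂, v₂ = √(μ/r₂) = 2.862 km/s.
Transfer-orbit speed at r₂: v_a = √[μ(2/r₂ − 1/a_t)] = 1.467 km/s.
Second burn Δv₂ = |v₂ − v_a| = 1.395 km/s.
Total Δv = Δv₁ + Δv₂ = 3.735 km/s.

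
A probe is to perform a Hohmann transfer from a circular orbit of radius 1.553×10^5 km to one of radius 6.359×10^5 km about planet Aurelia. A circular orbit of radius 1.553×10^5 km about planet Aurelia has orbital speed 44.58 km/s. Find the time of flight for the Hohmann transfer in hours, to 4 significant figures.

t = 12.36 hours

From the circular-orbit relation v² = μ/r at r = 1.553×10^5 km: μ = v²r = (44.58)² × 1.553×10^5 = 3.08640×10^8 km³/s².
Transfer-ellipse semi-major axis a_t = (r₁ + r₂)/2 = (1.553×10^5 + 6.359×10^5)/2 = 3.956×10^5 km.
Half the transfer-orbit period gives t = π√(a_t³/μ) = 44490 s.
Converting: 44490 s ÷ 3600 s/hour = 12.36 hours.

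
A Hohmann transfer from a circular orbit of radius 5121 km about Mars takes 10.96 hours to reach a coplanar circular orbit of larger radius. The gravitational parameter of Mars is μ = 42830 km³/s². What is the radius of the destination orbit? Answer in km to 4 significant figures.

Transfer time t = 10.96 hours = 39456 s, and t = π√(a_t³/μ).
So a_t = (μ t²/π²)^(1/3) = (42830 × (39456)² / π²)^(1/3) = 18904 km.
Since a_t = (r₁ + r₂)/2, r₂ = 2a_t − r₁ = 2×18904 − 5121 = 32687 km.

r₂ = 32690 km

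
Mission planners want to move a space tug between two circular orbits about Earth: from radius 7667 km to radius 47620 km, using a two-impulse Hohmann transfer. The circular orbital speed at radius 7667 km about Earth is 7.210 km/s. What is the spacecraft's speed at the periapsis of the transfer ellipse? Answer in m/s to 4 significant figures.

From the circular-orbit relation v² = μ/r at r = 7667 km: μ = v²r = (7.210)² × 7667 = 3.98562×10^5 km³/s².
Transfer-ellipse semi-major axis a_t = (r₁ + r₂)/2 = (7667 + 47620)/2 = 27643.5 km.
The periapsis of the transfer ellipse is at r = 7667 km.
From the vis-viva equation, v = √[μ(2/r − 1/a_t)] = 9.463 km/s.

v = 9463 m/s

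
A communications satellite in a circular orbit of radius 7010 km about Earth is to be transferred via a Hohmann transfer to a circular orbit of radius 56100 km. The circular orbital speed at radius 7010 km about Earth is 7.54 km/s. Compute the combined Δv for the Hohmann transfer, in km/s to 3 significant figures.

Δv = 3.92 km/s

From the circular-orbit relation v² = μ/r at r = 7010 km: μ = v²r = (7.54)² × 7010 = 3.98530×10^5 km³/s².
Semi-major axis of the transfer orbit: a_t = (7010 + 56100)/2 = 31555 km.
Circular speed at r₁: v₁ = √(μ/r₁) = √(3.98530×10^5/7010) = 7.5400 km/s.
Transfer-orbit speed at r₁ (v² = μ(2/r − 1/a)): v_p = √[μ(2/r₁ − 1/a_t)] = 10.054 km/s.
First burn Δv₁ = |v_p − v₁| = 2.514 km/s.
At r₂, v₂ = √(μ/r₂) = 2.665 km/s.
Transfer-orbit speed at r₂: v_a = √[μ(2/r₂ − 1/a_t)] = 1.256 km/s.
Second burn Δv₂ = |v₂ − v_a| = 1.409 km/s.
Total Δv = Δv₁ + Δv₂ = 3.923 km/s.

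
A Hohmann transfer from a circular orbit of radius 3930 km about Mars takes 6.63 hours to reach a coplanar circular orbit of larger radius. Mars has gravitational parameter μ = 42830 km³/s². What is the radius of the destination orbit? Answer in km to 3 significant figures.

Transfer time t = 6.63 hours = 23868 s, and t = π√(a_t³/μ).
So a_t = (μ t²/π²)^(1/3) = (42830 × (23868)² / π²)^(1/3) = 13522 km.
Since a_t = (r₁ + r₂)/2, r₂ = 2a_t − r₁ = 2×13522 − 3930 = 23114 km.

r₂ = 23100 km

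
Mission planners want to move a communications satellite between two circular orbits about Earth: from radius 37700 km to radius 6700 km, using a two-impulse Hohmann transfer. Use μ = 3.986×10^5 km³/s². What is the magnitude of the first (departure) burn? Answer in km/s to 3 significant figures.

Semi-major axis of the transfer orbit: a_t = (37700 + 6700)/2 = 22200 km.
On the circular orbit at r = 37700 km, v_c = √(μ/r) = 3.2516 km/s.
Transfer-orbit speed at the same r (vis-viva, a = a_t): v_t = √[μ(2/r − 1/a_t)] = 1.7863 km/s.
Δv₁ = |v_t − v_c| = |1.7863 − 3.2516| = 1.465 km/s.

Δv₁ = 1.47 km/s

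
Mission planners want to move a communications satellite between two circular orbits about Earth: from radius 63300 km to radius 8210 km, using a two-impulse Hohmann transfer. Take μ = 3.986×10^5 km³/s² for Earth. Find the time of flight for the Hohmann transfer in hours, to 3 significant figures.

The Hohmann ellipse has a_t = (r₁ + r₂)/2 = 35755 km.
By Kepler's third law the transfer-orbit period is T = 2π√(a_t³/μ), so t = T/2 = 33642.4 s.
Converting: 33642.4 s ÷ 3600 s/hour = 9.35 hours.

t = 9.35 hours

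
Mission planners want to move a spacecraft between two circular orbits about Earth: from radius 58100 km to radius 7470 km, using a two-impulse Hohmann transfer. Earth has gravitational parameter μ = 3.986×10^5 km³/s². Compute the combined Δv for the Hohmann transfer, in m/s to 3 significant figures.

Δv = 3790 m/s

Semi-major axis of the transfer orbit: a_t = (58100 + 7470)/2 = 32785 km.
Circular speed at r₁: v₁ = √(μ/r₁) = √(3.986×10^5/58100) = 2.619 km/s.
Transfer-orbit speed at r₁ (vis-viva equation): v_a = √[μ(2/r₁ − 1/a_t)] = 1.250 km/s.
First burn Δv₁ = |v_a − v₁| = 1.369 km/s.
Circular speed at r₂: v₂ = √(μ/r₂) = 7.30480 km/s.
Transfer-orbit speed at r₂: v_p = √[μ(2/r₂ − 1/a_t)] = 9.72431 km/s.
Second burn Δv₂ = |v₂ − v_p| = 2.420 km/s.
Total Δv = Δv₁ + Δv₂ = 3.789 km/s.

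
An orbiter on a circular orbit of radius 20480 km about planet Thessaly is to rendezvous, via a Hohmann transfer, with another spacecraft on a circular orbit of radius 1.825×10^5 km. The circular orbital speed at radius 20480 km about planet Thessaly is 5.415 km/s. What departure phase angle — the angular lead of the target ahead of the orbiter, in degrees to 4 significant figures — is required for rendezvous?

From the circular-orbit relation v² = μ/r at r = 20480 km: μ = v²r = (5.415)² × 20480 = 6.00519×10^5 km³/s².
The Hohmann ellipse has a_t = (r₁ + r₂)/2 = 1.0149×10^5 km.
Transfer time t = π√(a_t³/μ) = 1.310754×10^5 s.
The target's mean motion on its circular orbit is ω₂ = √(μ/r₂³) = 9.939605×10^-6 rad/s.
Angle swept by the target during transfer: ω₂·t = 1.30284 rad = 74.647°.
The orbiter traverses 180° on the transfer ellipse, so the target must lead by 180° − 74.647° = 105.4°.

φ = 105.4°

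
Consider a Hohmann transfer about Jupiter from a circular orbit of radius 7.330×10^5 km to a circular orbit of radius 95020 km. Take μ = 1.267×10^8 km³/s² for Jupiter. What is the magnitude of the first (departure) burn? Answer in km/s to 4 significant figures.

Transfer-ellipse semi-major axis a_t = (r₁ + r₂)/2 = (7.330×10^5 + 95020)/2 = 4.1401×10^5 km.
On the circular orbit at r = 7.330×10^5 km, v_c = √(μ/r) = 13.1473 km/s.
Transfer-orbit speed at the same r (vis-viva, a = a_t): v_t = √[μ(2/r − 1/a_t)] = 6.29852 km/s.
Δv₁ = |v_t − v_c| = |6.29852 − 13.1473| = 6.849 km/s.

Δv₁ = 6.849 km/s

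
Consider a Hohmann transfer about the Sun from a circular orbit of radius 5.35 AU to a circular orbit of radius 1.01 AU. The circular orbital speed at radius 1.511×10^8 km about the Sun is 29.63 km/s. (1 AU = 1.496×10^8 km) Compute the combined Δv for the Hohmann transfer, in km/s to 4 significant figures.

Δv = 14.42 km/s

From the circular-orbit relation v² = μ/r at r = 1.511×10^8 km: μ = v²r = (29.63)² × 1.511×10^8 = 1.32656×10^11 km³/s².
In km: r₁ = 5.35 × 1.496×10^8 = 8.0036×10^8 km; r₂ = 1.01 × 1.496×10^8 = 1.51096×10^8 km.
The Hohmann ellipse has a_t = (r₁ + r₂)/2 = 4.75728×10^8 km.
Circular speed at r₁: v₁ = √(μ/r₁) = √(1.32656×10^11/8.0036×10^8) = 12.8742 km/s.
Transfer-orbit speed at r₁ (v² = μ(2/r − 1/a)): v_a = √[μ(2/r₁ − 1/a_t)] = 7.25552 km/s.
First burn Δv₁ = |v_a − v₁| = 5.619 km/s.
Circular speed at r₂: v₂ = √(μ/r₂) = 29.6304 km/s.
Transfer-orbit speed at r₂: v_p = √[μ(2/r₂ − 1/a_t)] = 38.4327 km/s.
Second burn Δv₂ = |v₂ − v_p| = 8.802 km/s.
Total Δv = Δv₁ + Δv₂ = 14.42 km/s.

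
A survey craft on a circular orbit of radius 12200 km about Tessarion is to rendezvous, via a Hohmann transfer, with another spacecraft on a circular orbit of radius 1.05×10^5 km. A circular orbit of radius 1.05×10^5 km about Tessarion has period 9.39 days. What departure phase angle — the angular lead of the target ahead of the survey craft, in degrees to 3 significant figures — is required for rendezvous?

From Kepler's third law T² = 4π²r³/μ at r = 1.05×10^5 km, T = 9.39 days = 9.39 × 86400 s = 8.11296×10^5 s: μ = 4π²r³/T² = 69433.5 km³/s².
Transfer-ellipse semi-major axis a_t = (r₁ + r₂)/2 = (12200 + 1.050×10^5)/2 = 58600 km.
Transfer time t = π√(a_t³/μ) = 1.6913×10^5 s.
Target angular speed ω₂ = √(μ/r₂³) = 7.7446×10^-6 rad/s.
Angle swept by the target during transfer: ω₂·t = 1.3098 rad = 75.05°.
The survey craft traverses 180° on the transfer ellipse, so the target must lead by 180° − 75.05° = 105°.

φ = 105°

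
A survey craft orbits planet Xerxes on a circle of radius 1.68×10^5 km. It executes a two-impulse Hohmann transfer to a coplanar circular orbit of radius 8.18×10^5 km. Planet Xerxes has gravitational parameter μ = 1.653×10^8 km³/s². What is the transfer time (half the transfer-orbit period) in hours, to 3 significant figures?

t = 23.5 hours

Semi-major axis of the transfer orbit: a_t = (1.680×10^5 + 8.180×10^5)/2 = 4.930×10^5 km.
Transfer time t = π√(a_t³/μ) = π√((4.930×10^5)³ / 1.653×10^8) = 84580 s.
Converting: 84580 s ÷ 3600 s/hour = 23.5 hours.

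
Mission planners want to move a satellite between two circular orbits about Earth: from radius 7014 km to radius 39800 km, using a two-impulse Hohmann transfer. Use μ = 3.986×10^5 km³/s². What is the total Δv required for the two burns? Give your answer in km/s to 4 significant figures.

Δv = 3.724 km/s

Transfer-ellipse semi-major axis a_t = (r₁ + r₂)/2 = (7014 + 39800)/2 = 23407 km.
Circular speed at r₁: v₁ = √(μ/r₁) = √(3.986×10^5/7014) = 7.53851 km/s.
Transfer-orbit speed at r₁ (vis-viva): v_p = √[μ(2/r₁ − 1/a_t)] = 9.83002 km/s.
First burn Δv₁ = |v_p − v₁| = 2.292 km/s.
At r₂, v₂ = √(μ/r₂) = 3.1647 km/s.
Transfer-orbit speed at r₂: v_a = √[μ(2/r₂ − 1/a_t)] = 1.7324 km/s.
Second burn Δv₂ = |v₂ − v_a| = 1.432 km/s.
Total Δv = Δv₁ + Δv₂ = 3.724 km/s.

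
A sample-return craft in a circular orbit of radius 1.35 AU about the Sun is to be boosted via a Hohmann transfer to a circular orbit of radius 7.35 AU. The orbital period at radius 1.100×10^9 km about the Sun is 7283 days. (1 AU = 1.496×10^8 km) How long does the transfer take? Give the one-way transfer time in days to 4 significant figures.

From Kepler's third law T² = 4π²r³/μ at r = 1.100×10^9 km, T = 7283 days = 7283 × 86400 s = 6.292512×10^8 s: μ = 4π²r³/T² = 1.32706×10^11 km³/s².
In km: r₁ = 1.35 × 1.496×10^8 = 2.0196×10^8 km; r₂ = 7.35 × 1.496×10^8 = 1.09956×10^9 km.
Transfer-ellipse semi-major axis a_t = (r₁ + r₂)/2 = (2.0196×10^8 + 1.09956×10^9)/2 = 6.5076×10^8 km.
Transfer time t = π√(a_t³/μ) = π√((6.5076×10^8)³ / 1.32706×10^11) = 1.432×10^8 s.
Converting: 1.432×10^8 s ÷ 86400 s/day = 1657 days.

t = 1657 days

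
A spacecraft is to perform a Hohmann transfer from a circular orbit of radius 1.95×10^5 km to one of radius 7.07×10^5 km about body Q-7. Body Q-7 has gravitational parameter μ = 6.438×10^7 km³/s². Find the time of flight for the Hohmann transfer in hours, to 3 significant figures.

t = 32.9 hours

The Hohmann ellipse has a_t = (r₁ + r₂)/2 = 4.510×10^5 km.
Transfer time t = π√(a_t³/μ) = π√((4.510×10^5)³ / 6.438×10^7) = 1.186×10^5 s.
Converting: 1.186×10^5 s ÷ 3600 s/hour = 32.9 hours.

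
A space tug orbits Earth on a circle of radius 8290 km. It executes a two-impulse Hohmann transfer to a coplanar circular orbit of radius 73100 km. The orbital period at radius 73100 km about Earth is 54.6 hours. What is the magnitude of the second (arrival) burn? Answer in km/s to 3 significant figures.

Δv₂ = 1.28 km/s

From Kepler's third law T² = 4π²r³/μ at r = 73100 km, T = 54.6 hours = 54.6 × 3600 s = 1.9656×10^5 s: μ = 4π²r³/T² = 3.99137×10^5 km³/s².
The Hohmann ellipse has a_t = (r₁ + r₂)/2 = 40695 km.
On the circular orbit at r = 73100 km, v_c = √(μ/r) = 2.337 km/s.
Vis-viva on the transfer ellipse at r = 73100 km gives v_t = √[μ(2/r − 1/a_t)] = 1.055 km/s.
Δv₂ = |v_t − v_c| = |1.055 − 2.337| = 1.282 km/s.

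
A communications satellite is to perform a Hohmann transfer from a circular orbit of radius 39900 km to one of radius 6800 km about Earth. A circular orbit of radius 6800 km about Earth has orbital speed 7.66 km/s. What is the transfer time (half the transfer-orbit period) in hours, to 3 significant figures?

t = 4.93 hours

From the circular-orbit relation v² = μ/r at r = 6800 km: μ = v²r = (7.66)² × 6800 = 3.98994×10^5 km³/s².
Transfer-ellipse semi-major axis a_t = (r₁ + r₂)/2 = (39900 + 6800)/2 = 23350 km.
Transfer time t = π√(a_t³/μ) = π√((23350)³ / 3.98994×10^5) = 17750 s.
Converting: 17750 s ÷ 3600 s/hour = 4.93 hours.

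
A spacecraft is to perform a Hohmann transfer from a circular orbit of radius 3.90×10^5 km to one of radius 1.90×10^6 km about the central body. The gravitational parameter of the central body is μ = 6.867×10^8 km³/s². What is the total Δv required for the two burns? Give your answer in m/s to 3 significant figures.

Δv = 20000 m/s

Semi-major axis of the transfer orbit: a_t = (3.900×10^5 + 1.900×10^6)/2 = 1.145×10^6 km.
Circular speed at r₁: v₁ = √(μ/r₁) = √(6.867×10^8/3.900×10^5) = 41.96 km/s.
Transfer-orbit speed at r₁ (v² = μ(2/r − 1/a)): v_p = √[μ(2/r₁ − 1/a_t)] = 54.05 km/s.
First burn Δv₁ = |v_p − v₁| = 12.09 km/s.
Circular speed at r₂: v₂ = √(μ/r₂) = 19.011 km/s.
Transfer-orbit speed at r₂: v_a = √[μ(2/r₂ − 1/a_t)] = 11.095 km/s.
Second burn Δv₂ = |v₂ − v_a| = 7.916 km/s.
Δv = Δv₁ + Δv₂ = 12.09 + 7.916 = 20.01 km/s.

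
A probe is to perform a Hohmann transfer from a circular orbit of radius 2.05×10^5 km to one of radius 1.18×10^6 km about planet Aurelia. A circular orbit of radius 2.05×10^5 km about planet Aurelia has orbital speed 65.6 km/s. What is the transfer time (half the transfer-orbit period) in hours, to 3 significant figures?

From the circular-orbit relation v² = μ/r at r = 2.05×10^5 km: μ = v²r = (65.6)² × 2.05×10^5 = 8.82189×10^8 km³/s².
Semi-major axis of the transfer orbit: a_t = (2.050×10^5 + 1.180×10^6)/2 = 6.925×10^5 km.
Half the transfer-orbit period gives t = π√(a_t³/μ) = 60950 s.
Converting: 60950 s ÷ 3600 s/hour = 16.9 hours.

t = 16.9 hours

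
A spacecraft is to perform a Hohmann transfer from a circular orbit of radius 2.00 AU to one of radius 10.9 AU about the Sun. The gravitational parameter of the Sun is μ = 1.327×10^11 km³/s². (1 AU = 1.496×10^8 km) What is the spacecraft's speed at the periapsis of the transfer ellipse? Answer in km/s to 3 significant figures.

v = 27.4 km/s

In km: r₁ = 2.00 × 1.496×10^8 = 2.992×10^8 km; r₂ = 10.9 × 1.496×10^8 = 1.63064×10^9 km.
The Hohmann ellipse has a_t = (r₁ + r₂)/2 = 9.6492×10^8 km.
At periapsis, r = 2.992×10^8 km.
Vis-viva: v = √[μ(2/r − 1/a_t)] = √[1.327×10^11 × (2/2.992×10^8 − 1/9.6492×10^8)] = 27.38 km/s.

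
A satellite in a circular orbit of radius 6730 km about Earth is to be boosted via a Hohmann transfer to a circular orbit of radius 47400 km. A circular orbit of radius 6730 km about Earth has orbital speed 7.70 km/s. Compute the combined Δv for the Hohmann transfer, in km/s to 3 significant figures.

From the circular-orbit relation v² = μ/r at r = 6730 km: μ = v²r = (7.70)² × 6730 = 3.99022×10^5 km³/s².
Transfer-ellipse semi-major axis a_t = (r₁ + r₂)/2 = (6730 + 47400)/2 = 27065 km.
Circular speed at r₁: v₁ = √(μ/r₁) = √(3.99022×10^5/6730) = 7.700 km/s.
Transfer-orbit speed at r₁ (v² = μ(2/r − 1/a)): v_p = √[μ(2/r₁ − 1/a_t)] = 10.19 km/s.
First burn Δv₁ = |v_p − v₁| = 2.490 km/s.
Circular speed at r₂: v₂ = √(μ/r₂) = 2.9014 km/s.
Transfer-orbit speed at r₂: v_a = √[μ(2/r₂ − 1/a_t)] = 1.4468 km/s.
Second burn Δv₂ = |v₂ − v_a| = 1.455 km/s.
Total Δv = Δv₁ + Δv₂ = 3.945 km/s.

Δv = 3.94 km/s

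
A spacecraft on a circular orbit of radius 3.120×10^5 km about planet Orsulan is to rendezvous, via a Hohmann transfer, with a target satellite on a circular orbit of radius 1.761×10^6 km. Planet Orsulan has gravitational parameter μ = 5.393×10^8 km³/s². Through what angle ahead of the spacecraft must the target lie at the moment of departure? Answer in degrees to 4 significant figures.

Semi-major axis of the transfer orbit: a_t = (3.120×10^5 + 1.761×10^6)/2 = 1.0365×10^6 km.
The half-period of the transfer ellipse is t = π√(a_t³/μ) = 1.4275×10^5 s.
The target's mean motion on its circular orbit is ω₂ = √(μ/r₂³) = 9.9375×10^-6 rad/s.
Angle swept by the target during transfer: ω₂·t = 1.4186 rad = 81.28°.
Arrival is 180° from departure on the ellipse, so φ = 180° − 81.28° = 98.72°.

φ = 98.72°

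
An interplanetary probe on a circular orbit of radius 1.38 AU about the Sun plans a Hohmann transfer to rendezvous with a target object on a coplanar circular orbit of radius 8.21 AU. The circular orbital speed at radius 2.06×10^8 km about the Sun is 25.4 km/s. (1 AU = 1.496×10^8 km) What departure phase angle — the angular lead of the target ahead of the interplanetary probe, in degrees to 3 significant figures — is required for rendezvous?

φ = 99.7°

From the circular-orbit relation v² = μ/r at r = 2.06×10^8 km: μ = v²r = (25.4)² × 2.06×10^8 = 1.32903×10^11 km³/s².
In km: r₁ = 1.38 × 1.496×10^8 = 2.06448×10^8 km; r₂ = 8.21 × 1.496×10^8 = 1.228216×10^9 km.
Semi-major axis of the transfer orbit: a_t = (2.06448×10^8 + 1.228216×10^9)/2 = 7.17332×10^8 km.
Transfer time t = π√(a_t³/μ) = 1.6556×10^8 s.
The target's mean motion on its circular orbit is ω₂ = √(μ/r₂³) = 8.4694×10^-9 rad/s.
Angle swept by the target during transfer: ω₂·t = 1.4022 rad = 80.34°.
The interplanetary probe traverses 180° on the transfer ellipse, so the target must lead by 180° − 80.34° = 99.7°.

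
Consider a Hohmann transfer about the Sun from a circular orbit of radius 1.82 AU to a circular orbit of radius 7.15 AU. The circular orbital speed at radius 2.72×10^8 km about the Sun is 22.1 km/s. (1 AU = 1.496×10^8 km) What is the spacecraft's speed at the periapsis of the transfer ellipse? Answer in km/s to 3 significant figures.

From the circular-orbit relation v² = μ/r at r = 2.72×10^8 km: μ = v²r = (22.1)² × 2.72×10^8 = 1.32848×10^11 km³/s².
In km: r₁ = 1.82 × 1.496×10^8 = 2.72272×10^8 km; r₂ = 7.15 × 1.496×10^8 = 1.06964×10^9 km.
Semi-major axis of the transfer orbit: a_t = (2.72272×10^8 + 1.06964×10^9)/2 = 6.70956×10^8 km.
At periapsis, r = 2.72272×10^8 km.
From the vis-viva equation, v = √[μ(2/r − 1/a_t)] = 27.89 km/s.

v = 27.9 km/s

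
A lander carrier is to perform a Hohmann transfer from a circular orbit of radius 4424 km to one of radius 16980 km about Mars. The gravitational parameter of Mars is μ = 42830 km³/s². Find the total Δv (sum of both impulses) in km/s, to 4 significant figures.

Semi-major axis of the transfer orbit: a_t = (4424 + 16980)/2 = 10702 km.
Circular speed at r₁: v₁ = √(μ/r₁) = √(42830/4424) = 3.11148 km/s.
Transfer-orbit speed at r₁ (v² = μ(2/r − 1/a)): v_p = √[μ(2/r₁ − 1/a_t)] = 3.91925 km/s.
First burn Δv₁ = |v_p − v₁| = 0.8078 km/s.
At r₂, v₂ = √(μ/r₂) = 1.5882 km/s.
Transfer-orbit speed at r₂: v_a = √[μ(2/r₂ − 1/a_t)] = 1.0211 km/s.
Second burn Δv₂ = |v₂ − v_a| = 0.5671 km/s.
Total Δv = Δv₁ + Δv₂ = 1.375 km/s.

Δv = 1.375 km/s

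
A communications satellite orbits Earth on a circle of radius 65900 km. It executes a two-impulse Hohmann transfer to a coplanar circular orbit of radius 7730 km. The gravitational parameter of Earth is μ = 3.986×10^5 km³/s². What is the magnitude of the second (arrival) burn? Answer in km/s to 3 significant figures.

Semi-major axis of the transfer orbit: a_t = (65900 + 7730)/2 = 36815 km.
Circular speed at r = 7730 km: v_c = √(μ/r) = 7.1809 km/s.
Transfer-orbit speed at the same r (vis-viva, a = a_t): v_t = √[μ(2/r − 1/a_t)] = 9.6075 km/s.
Δv₂ = |v_t − v_c| = |9.6075 − 7.1809| = 2.427 km/s.

Δv₂ = 2.43 km/s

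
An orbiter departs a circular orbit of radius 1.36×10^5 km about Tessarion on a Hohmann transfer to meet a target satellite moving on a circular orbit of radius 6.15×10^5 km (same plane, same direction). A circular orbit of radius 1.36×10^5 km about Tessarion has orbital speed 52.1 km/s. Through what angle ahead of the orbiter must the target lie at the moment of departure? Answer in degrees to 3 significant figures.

φ = 94.1°

From the circular-orbit relation v² = μ/r at r = 1.36×10^5 km: μ = v²r = (52.1)² × 1.36×10^5 = 3.69160×10^8 km³/s².
Transfer-ellipse semi-major axis a_t = (r₁ + r₂)/2 = (1.360×10^5 + 6.150×10^5)/2 = 3.755×10^5 km.
Transfer time t = π√(a_t³/μ) = 37623 s.
Target angular speed ω₂ = √(μ/r₂³) = 3.9838×10^-5 rad/s.
Angle swept by the target during transfer: ω₂·t = 1.49883 rad = 85.88°.
Arrival is 180° from departure on the ellipse, so φ = 180° − 85.88° = 94.1°.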